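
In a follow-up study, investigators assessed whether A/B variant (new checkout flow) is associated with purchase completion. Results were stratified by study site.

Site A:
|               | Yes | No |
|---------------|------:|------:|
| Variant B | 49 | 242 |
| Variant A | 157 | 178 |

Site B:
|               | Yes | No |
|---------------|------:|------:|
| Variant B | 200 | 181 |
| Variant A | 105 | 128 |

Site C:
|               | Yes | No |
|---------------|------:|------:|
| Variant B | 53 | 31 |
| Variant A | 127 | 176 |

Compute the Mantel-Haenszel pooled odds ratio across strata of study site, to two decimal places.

OR_MH = Σ(aᵢdᵢ/nᵢ) / Σ(bᵢcᵢ/nᵢ), where nᵢ is the stratum total.
Stratum 1 (Site A): n = 626; a·d/n = 49·178/626 = 13.9329; b·c/n = 242·157/626 = 60.6933
Stratum 2 (Site B): n = 614; a·d/n = 200·128/614 = 41.6938; b·c/n = 181·105/614 = 30.9528
Stratum 3 (Site C): n = 387; a·d/n = 53·176/387 = 24.1034; b·c/n = 31·127/387 = 10.1731
OR_MH = (13.9329 + 41.6938 + 24.1034) / (60.6933 + 30.9528 + 10.1731) = 79.7301 / 101.8192 = 0.78306

0.78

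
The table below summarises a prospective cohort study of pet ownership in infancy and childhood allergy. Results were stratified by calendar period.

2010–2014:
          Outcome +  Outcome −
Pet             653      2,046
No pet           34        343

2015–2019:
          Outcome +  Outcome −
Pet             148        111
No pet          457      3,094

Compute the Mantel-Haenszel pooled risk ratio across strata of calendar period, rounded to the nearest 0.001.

3.579

RR_MH = Σ(aᵢ·n₀ᵢ/nᵢ) / Σ(cᵢ·n₁ᵢ/nᵢ), with n₁ᵢ = aᵢ+bᵢ (exposed), n₀ᵢ = cᵢ+dᵢ (unexposed), nᵢ = n₁ᵢ+n₀ᵢ.
Stratum 1 (2010–2014): n₁ = 2699, n₀ = 377, n = 3076; a·n₀/n = 653·377/3076 = 80.0328; c·n₁/n = 34·2699/3076 = 29.8329
Stratum 2 (2015–2019): n₁ = 259, n₀ = 3551, n = 3810; a·n₀/n = 148·3551/3810 = 137.9391; c·n₁/n = 457·259/3810 = 31.0664
RR_MH = (80.0328 + 137.9391) / (29.8329 + 31.0664) = 217.9719 / 60.8993 = 3.57922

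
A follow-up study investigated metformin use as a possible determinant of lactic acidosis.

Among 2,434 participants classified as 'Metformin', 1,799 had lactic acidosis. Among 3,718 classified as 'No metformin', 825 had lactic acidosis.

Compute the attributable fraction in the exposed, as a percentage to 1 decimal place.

From the description: a = 1799, b = 635, c = 825, d = 2893.
Risk in exposed = 1799/2434 = 0.73911; risk in unexposed = 825/3718 = 0.22189.
RR = 0.73911/0.22189 = 3.33093
AR% = (RR − 1)/RR × 100 = (3.33093 − 1)/3.33093 × 100 = 69.9784%

70.0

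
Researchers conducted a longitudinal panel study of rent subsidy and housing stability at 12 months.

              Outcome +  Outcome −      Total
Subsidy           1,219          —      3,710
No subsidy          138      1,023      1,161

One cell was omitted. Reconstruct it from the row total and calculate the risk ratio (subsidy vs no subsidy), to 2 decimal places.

The missing cell is in the exposed row: 3710 − 1219 = 2491.
So a = 1219, b = 2491, c = 138, d = 1023.
RR = [a/(a+b)] / [c/(c+d)] = (1219/3710) / (138/1161) = 0.32857/0.11886 = 2.76429

2.76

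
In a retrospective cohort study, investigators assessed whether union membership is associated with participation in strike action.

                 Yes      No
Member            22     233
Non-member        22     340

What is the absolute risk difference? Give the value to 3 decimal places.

0.026

Cells: a = 22, b = 233, c = 22, d = 340.
Risk in exposed = 22/255 = 0.086275; risk in unexposed = 22/362 = 0.060773.
Risk difference = 0.086275 − 0.060773 = 0.025501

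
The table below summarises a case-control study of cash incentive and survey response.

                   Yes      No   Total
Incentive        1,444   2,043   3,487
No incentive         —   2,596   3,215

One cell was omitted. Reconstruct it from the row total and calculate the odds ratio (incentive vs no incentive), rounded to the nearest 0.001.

The missing cell is in the unexposed row: 3215 − 2596 = 619.
So a = 1444, b = 2043, c = 619, d = 2596.
OR = (a·d)/(b·c) = (1444 × 2596) / (2043 × 619) = 3748624 / 1264617 = 2.96424

2.964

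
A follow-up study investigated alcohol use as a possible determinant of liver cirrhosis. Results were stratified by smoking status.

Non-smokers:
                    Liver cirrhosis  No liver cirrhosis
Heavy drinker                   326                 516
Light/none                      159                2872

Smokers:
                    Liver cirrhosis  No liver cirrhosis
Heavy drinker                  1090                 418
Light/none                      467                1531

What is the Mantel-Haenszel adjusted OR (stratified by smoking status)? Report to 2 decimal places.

OR_MH = Σ(aᵢdᵢ/nᵢ) / Σ(bᵢcᵢ/nᵢ), where nᵢ is the stratum total.
Stratum 1 (Non-smokers): n = 3873; a·d/n = 326·2872/3873 = 241.7434; b·c/n = 516·159/3873 = 21.1836
Stratum 2 (Smokers): n = 3506; a·d/n = 1090·1531/3506 = 475.9812; b·c/n = 418·467/3506 = 55.6777
OR_MH = (241.7434 + 475.9812) / (21.1836 + 55.6777) = 717.7245 / 76.8613 = 9.33792

9.34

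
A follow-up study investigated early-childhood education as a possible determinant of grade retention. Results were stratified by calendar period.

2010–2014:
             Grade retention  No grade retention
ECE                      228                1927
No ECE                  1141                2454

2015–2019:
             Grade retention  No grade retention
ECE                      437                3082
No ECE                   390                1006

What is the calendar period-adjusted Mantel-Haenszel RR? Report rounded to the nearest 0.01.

RR_MH = Σ(aᵢ·n₀ᵢ/nᵢ) / Σ(cᵢ·n₁ᵢ/nᵢ), with n₁ᵢ = aᵢ+bᵢ (exposed), n₀ᵢ = cᵢ+dᵢ (unexposed), nᵢ = n₁ᵢ+n₀ᵢ.
Stratum 1 (2010–2014): n₁ = 2155, n₀ = 3595, n = 5750; a·n₀/n = 228·3595/5750 = 142.5496; c·n₁/n = 1141·2155/5750 = 427.6270
Stratum 2 (2015–2019): n₁ = 3519, n₀ = 1396, n = 4915; a·n₀/n = 437·1396/4915 = 124.1204; c·n₁/n = 390·3519/4915 = 279.2289
RR_MH = (142.5496 + 124.1204) / (427.6270 + 279.2289) = 266.6700 / 706.8558 = 0.37726

0.38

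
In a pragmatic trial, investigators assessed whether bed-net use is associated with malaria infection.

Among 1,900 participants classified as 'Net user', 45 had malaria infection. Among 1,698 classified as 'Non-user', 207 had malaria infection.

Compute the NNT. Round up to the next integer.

Risk in treated group = 45/1900 = 0.02368; risk in control = 207/1698 = 0.12191.
Absolute risk reduction = 0.12191 − 0.02368 = 0.09822
NNT = 1 / ARR = 1 / 0.09822 = 10.181 → round up → 11

11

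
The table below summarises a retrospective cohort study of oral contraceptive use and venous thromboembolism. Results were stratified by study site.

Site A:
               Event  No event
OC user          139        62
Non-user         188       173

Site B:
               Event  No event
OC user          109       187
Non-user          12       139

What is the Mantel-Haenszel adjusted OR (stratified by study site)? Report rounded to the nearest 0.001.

OR_MH = Σ(aᵢdᵢ/nᵢ) / Σ(bᵢcᵢ/nᵢ), where nᵢ is the stratum total.
Stratum 1 (Site A): n = 562; a·d/n = 139·173/562 = 42.7883; b·c/n = 62·188/562 = 20.7402
Stratum 2 (Site B): n = 447; a·d/n = 109·139/447 = 33.8949; b·c/n = 187·12/447 = 5.0201
OR_MH = (42.7883 + 33.8949) / (20.7402 + 5.0201) = 76.6831 / 25.7603 = 2.97679

2.977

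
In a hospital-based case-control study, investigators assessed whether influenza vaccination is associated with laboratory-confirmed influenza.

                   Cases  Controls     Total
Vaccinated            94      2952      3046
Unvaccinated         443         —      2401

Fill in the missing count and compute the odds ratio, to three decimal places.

0.141

The missing cell is in the unexposed row: 2401 − 443 = 1958.
So a = 94, b = 2952, c = 443, d = 1958.
OR = (a·d)/(b·c) = (94 × 1958) / (2952 × 443) = 184052 / 1307736 = 0.14074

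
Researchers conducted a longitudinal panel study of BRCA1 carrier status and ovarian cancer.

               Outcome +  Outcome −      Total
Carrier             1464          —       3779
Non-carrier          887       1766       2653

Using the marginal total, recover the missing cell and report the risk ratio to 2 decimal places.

1.16

The missing cell is in the exposed row: 3779 − 1464 = 2315.
So a = 1464, b = 2315, c = 887, d = 1766.
RR = [a/(a+b)] / [c/(c+d)] = (1464/3779) / (887/2653) = 0.38740/0.33434 = 1.15872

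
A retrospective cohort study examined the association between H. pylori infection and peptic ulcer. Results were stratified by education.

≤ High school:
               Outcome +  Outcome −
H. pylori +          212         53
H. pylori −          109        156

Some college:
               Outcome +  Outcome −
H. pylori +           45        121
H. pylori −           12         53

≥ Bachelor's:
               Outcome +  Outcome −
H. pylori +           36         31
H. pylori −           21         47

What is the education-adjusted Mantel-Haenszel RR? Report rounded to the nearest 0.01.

1.86

RR_MH = Σ(aᵢ·n₀ᵢ/nᵢ) / Σ(cᵢ·n₁ᵢ/nᵢ), with n₁ᵢ = aᵢ+bᵢ (exposed), n₀ᵢ = cᵢ+dᵢ (unexposed), nᵢ = n₁ᵢ+n₀ᵢ.
Stratum 1 (≤ High school): n₁ = 265, n₀ = 265, n = 530; a·n₀/n = 212·265/530 = 106.0000; c·n₁/n = 109·265/530 = 54.5000
Stratum 2 (Some college): n₁ = 166, n₀ = 65, n = 231; a·n₀/n = 45·65/231 = 12.6623; c·n₁/n = 12·166/231 = 8.6234
Stratum 3 (≥ Bachelor's): n₁ = 67, n₀ = 68, n = 135; a·n₀/n = 36·68/135 = 18.1333; c·n₁/n = 21·67/135 = 10.4222
RR_MH = (106.0000 + 12.6623 + 18.1333) / (54.5000 + 8.6234 + 10.4222) = 136.7957 / 73.5456 = 1.86001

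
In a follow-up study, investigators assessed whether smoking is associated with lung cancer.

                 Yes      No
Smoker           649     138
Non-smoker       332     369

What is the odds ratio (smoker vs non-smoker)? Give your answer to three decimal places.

Cells: a = 649, b = 138, c = 332, d = 369.
OR = (a·d)/(b·c) = (649 × 369) / (138 × 332) = 239481 / 45816 = 5.22702
The odds of lung cancer are about 5.23 times as high in the smoker group.

5.227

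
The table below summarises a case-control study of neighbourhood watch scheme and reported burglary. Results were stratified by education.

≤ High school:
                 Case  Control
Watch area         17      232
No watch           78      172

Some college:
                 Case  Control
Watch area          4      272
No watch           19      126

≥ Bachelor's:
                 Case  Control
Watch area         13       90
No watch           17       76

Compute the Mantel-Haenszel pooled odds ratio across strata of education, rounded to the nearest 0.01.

OR_MH = Σ(aᵢdᵢ/nᵢ) / Σ(bᵢcᵢ/nᵢ), where nᵢ is the stratum total.
Stratum 1 (≤ High school): n = 499; a·d/n = 17·172/499 = 5.8597; b·c/n = 232·78/499 = 36.2645
Stratum 2 (Some college): n = 421; a·d/n = 4·126/421 = 1.1971; b·c/n = 272·19/421 = 12.2755
Stratum 3 (≥ Bachelor's): n = 196; a·d/n = 13·76/196 = 5.0408; b·c/n = 90·17/196 = 7.8061
OR_MH = (5.8597 + 1.1971 + 5.0408) / (36.2645 + 12.2755 + 7.8061) = 12.0977 / 56.3462 = 0.21470

0.21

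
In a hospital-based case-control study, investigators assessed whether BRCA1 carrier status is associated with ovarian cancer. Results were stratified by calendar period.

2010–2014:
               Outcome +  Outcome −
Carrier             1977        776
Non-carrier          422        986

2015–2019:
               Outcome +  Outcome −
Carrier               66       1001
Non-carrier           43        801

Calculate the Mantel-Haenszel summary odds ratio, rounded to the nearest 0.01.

OR_MH = Σ(aᵢdᵢ/nᵢ) / Σ(bᵢcᵢ/nᵢ), where nᵢ is the stratum total.
Stratum 1 (2010–2014): n = 4161; a·d/n = 1977·986/4161 = 468.4744; b·c/n = 776·422/4161 = 78.7003
Stratum 2 (2015–2019): n = 1911; a·d/n = 66·801/1911 = 27.6641; b·c/n = 1001·43/1911 = 22.5238
OR_MH = (468.4744 + 27.6641) / (78.7003 + 22.5238) = 496.1385 / 101.2241 = 4.90139

4.90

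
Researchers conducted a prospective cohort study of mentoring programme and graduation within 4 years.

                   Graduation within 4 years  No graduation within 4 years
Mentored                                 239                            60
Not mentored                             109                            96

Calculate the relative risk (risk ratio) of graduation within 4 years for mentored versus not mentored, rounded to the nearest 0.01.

1.50

Cells: a = 239, b = 60, c = 109, d = 96.
Risk in exposed = 239/299 = 0.79933; risk in unexposed = 109/205 = 0.53171.
RR = 0.79933 / 0.53171 = 1.50333
The risk among the exposed is 1.50 times that among the unexposed.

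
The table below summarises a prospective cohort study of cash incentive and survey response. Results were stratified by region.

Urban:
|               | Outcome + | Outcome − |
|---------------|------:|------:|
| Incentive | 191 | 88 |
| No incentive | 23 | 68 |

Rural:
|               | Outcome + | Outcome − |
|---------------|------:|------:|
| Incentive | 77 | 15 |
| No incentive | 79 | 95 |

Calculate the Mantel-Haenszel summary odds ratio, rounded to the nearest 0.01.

6.31

OR_MH = Σ(aᵢdᵢ/nᵢ) / Σ(bᵢcᵢ/nᵢ), where nᵢ is the stratum total.
Stratum 1 (Urban): n = 370; a·d/n = 191·68/370 = 35.1027; b·c/n = 88·23/370 = 5.4703
Stratum 2 (Rural): n = 266; a·d/n = 77·95/266 = 27.5000; b·c/n = 15·79/266 = 4.4549
OR_MH = (35.1027 + 27.5000) / (5.4703 + 4.4549) = 62.6027 / 9.9252 = 6.30748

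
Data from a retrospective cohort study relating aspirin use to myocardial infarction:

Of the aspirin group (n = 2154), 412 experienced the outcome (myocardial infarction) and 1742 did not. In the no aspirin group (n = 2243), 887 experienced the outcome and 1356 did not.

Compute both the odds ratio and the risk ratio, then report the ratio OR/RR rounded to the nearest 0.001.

From the description: a = 412, b = 1742, c = 887, d = 1356.
OR = (412·1356)/(1742·887) = 558672/1545154 = 0.36156
Risk in exposed = 412/2154 = 0.19127; risk in unexposed = 887/2243 = 0.39545; RR = 0.48368
OR/RR = 0.36156 / 0.48368 = 0.74753
The outcome is not rare, so the OR lies further from 1 than the RR.

0.748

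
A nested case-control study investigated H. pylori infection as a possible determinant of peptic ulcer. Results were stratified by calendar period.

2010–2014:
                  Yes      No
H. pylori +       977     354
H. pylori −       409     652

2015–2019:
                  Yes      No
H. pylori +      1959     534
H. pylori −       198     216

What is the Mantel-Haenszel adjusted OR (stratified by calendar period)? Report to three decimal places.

4.250

OR_MH = Σ(aᵢdᵢ/nᵢ) / Σ(bᵢcᵢ/nᵢ), where nᵢ is the stratum total.
Stratum 1 (2010–2014): n = 2392; a·d/n = 977·652/2392 = 266.3060; b·c/n = 354·409/2392 = 60.5293
Stratum 2 (2015–2019): n = 2907; a·d/n = 1959·216/2907 = 145.5604; b·c/n = 534·198/2907 = 36.3715
OR_MH = (266.3060 + 145.5604) / (60.5293 + 36.3715) = 411.8664 / 96.9008 = 4.25039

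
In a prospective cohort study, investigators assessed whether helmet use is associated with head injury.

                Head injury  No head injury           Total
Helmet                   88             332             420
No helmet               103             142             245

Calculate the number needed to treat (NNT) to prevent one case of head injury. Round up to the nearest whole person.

5

Risk in treated group = 88/420 = 0.20952; risk in control = 103/245 = 0.42041.
Absolute risk reduction = 0.42041 − 0.20952 = 0.21088
NNT = 1 / ARR = 1 / 0.21088 = 4.742 → round up → 5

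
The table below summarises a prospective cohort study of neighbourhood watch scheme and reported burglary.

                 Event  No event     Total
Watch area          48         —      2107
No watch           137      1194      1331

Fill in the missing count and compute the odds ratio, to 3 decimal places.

The missing cell is in the exposed row: 2107 − 48 = 2059.
So a = 48, b = 2059, c = 137, d = 1194.
OR = (a·d)/(b·c) = (48 × 1194) / (2059 × 137) = 57312 / 282083 = 0.20317

0.203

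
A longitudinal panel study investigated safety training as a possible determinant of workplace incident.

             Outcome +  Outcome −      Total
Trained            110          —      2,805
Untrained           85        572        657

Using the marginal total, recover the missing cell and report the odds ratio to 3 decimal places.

The missing cell is in the exposed row: 2805 − 110 = 2695.
So a = 110, b = 2695, c = 85, d = 572.
OR = (a·d)/(b·c) = (110 × 572) / (2695 × 85) = 62920 / 229075 = 0.27467

0.275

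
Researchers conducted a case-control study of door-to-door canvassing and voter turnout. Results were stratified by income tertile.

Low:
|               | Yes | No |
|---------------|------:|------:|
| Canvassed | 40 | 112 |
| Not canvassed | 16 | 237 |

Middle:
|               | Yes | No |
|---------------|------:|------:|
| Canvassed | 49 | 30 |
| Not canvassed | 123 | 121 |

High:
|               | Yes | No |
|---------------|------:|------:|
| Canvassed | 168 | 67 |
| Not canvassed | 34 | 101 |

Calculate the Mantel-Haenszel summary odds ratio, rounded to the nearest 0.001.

OR_MH = Σ(aᵢdᵢ/nᵢ) / Σ(bᵢcᵢ/nᵢ), where nᵢ is the stratum total.
Stratum 1 (Low): n = 405; a·d/n = 40·237/405 = 23.4074; b·c/n = 112·16/405 = 4.4247
Stratum 2 (Middle): n = 323; a·d/n = 49·121/323 = 18.3560; b·c/n = 30·123/323 = 11.4241
Stratum 3 (High): n = 370; a·d/n = 168·101/370 = 45.8595; b·c/n = 67·34/370 = 6.1568
OR_MH = (23.4074 + 18.3560 + 45.8595) / (4.4247 + 11.4241 + 6.1568) = 87.6229 / 22.0056 = 3.98185

3.982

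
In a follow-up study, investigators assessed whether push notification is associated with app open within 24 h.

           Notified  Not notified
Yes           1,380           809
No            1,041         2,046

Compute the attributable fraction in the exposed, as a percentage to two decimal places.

Reading the table with exposure as columns: a = 1380 (Notified, case), b = 1041 (Notified, non-case), c = 809 (Not notified, case), d = 2046.
Risk in exposed = 1380/2421 = 0.57001; risk in unexposed = 809/2855 = 0.28336.
RR = 0.57001/0.28336 = 2.01160
AR% = (RR − 1)/RR × 100 = (2.01160 − 1)/2.01160 × 100 = 50.2884%

50.29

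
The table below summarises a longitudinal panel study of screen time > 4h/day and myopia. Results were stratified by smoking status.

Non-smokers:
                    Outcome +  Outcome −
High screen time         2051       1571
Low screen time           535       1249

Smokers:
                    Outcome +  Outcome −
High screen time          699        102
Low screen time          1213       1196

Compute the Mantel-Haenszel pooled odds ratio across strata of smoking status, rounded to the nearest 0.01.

OR_MH = Σ(aᵢdᵢ/nᵢ) / Σ(bᵢcᵢ/nᵢ), where nᵢ is the stratum total.
Stratum 1 (Non-smokers): n = 5406; a·d/n = 2051·1249/5406 = 473.8622; b·c/n = 1571·535/5406 = 155.4726
Stratum 2 (Smokers): n = 3210; a·d/n = 699·1196/3210 = 260.4374; b·c/n = 102·1213/3210 = 38.5439
OR_MH = (473.8622 + 260.4374) / (155.4726 + 38.5439) = 734.2996 / 194.0165 = 3.78473

3.78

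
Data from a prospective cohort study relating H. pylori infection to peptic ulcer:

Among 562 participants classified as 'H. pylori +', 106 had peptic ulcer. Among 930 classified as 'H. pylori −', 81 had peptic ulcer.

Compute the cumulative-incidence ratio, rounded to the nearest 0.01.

From the description: a = 106, b = 456, c = 81, d = 849.
Risk in exposed = 106/562 = 0.18861; risk in unexposed = 81/930 = 0.08710.
RR = 0.18861 / 0.08710 = 2.16555
The risk among the exposed is 2.17 times that among the unexposed.

2.17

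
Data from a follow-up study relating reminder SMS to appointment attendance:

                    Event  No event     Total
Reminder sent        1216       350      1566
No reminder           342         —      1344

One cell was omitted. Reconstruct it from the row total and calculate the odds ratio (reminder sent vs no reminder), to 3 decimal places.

10.179

The missing cell is in the unexposed row: 1344 − 342 = 1002.
So a = 1216, b = 350, c = 342, d = 1002.
OR = (a·d)/(b·c) = (1216 × 1002) / (350 × 342) = 1218432 / 119700 = 10.17905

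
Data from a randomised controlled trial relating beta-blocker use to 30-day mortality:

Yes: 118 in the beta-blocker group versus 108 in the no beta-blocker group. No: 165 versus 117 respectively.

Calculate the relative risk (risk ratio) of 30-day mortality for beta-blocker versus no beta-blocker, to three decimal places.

From the description: a = 118, b = 165, c = 108, d = 117.
Risk in exposed = 118/283 = 0.41696; risk in unexposed = 108/225 = 0.48000.
RR = 0.41696 / 0.48000 = 0.86867
The risk is 13% lower among the exposed than among the unexposed.

0.869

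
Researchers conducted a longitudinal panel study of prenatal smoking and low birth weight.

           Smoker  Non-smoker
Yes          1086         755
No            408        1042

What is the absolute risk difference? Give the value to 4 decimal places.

0.3068

Reading the table with exposure as columns: a = 1086 (Smoker, case), b = 408 (Smoker, non-case), c = 755 (Non-smoker, case), d = 1042.
Risk in exposed = 1086/1494 = 0.726908; risk in unexposed = 755/1797 = 0.420145.
Risk difference = 0.726908 − 0.420145 = 0.306763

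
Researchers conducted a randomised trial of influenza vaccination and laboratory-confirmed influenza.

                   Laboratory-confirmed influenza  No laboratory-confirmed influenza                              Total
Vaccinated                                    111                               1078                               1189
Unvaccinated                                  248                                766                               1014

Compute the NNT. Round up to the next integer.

Risk in treated group = 111/1189 = 0.09336; risk in control = 248/1014 = 0.24458.
Absolute risk reduction = 0.24458 − 0.09336 = 0.15122
NNT = 1 / ARR = 1 / 0.15122 = 6.613 → round up → 7

7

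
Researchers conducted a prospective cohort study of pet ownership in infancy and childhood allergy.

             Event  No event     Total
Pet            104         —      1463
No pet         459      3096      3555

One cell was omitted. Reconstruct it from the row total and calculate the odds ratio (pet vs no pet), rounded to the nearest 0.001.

0.516

The missing cell is in the exposed row: 1463 − 104 = 1359.
So a = 104, b = 1359, c = 459, d = 3096.
OR = (a·d)/(b·c) = (104 × 3096) / (1359 × 459) = 321984 / 623781 = 0.51618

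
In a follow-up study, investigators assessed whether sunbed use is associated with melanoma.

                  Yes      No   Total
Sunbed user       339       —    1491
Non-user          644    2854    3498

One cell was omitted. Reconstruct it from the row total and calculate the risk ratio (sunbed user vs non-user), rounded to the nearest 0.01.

The missing cell is in the exposed row: 1491 − 339 = 1152.
So a = 339, b = 1152, c = 644, d = 2854.
RR = [a/(a+b)] / [c/(c+d)] = (339/1491) / (644/3498) = 0.22736/0.18411 = 1.23497

1.23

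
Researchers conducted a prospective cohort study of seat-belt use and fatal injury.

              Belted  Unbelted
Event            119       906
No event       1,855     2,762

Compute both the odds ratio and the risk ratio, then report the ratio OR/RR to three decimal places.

0.801

Reading the table with exposure as columns: a = 119 (Belted, case), b = 1855 (Belted, non-case), c = 906 (Unbelted, case), d = 2762.
OR = (119·2762)/(1855·906) = 328678/1680630 = 0.19557
Risk in exposed = 119/1974 = 0.06028; risk in unexposed = 906/3668 = 0.24700; RR = 0.24406
OR/RR = 0.19557 / 0.24406 = 0.80130
The outcome is not rare, so the OR lies further from 1 than the RR.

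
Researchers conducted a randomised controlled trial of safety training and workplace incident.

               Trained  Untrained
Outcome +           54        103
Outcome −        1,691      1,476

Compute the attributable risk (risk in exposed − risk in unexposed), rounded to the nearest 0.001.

Reading the table with exposure as columns: a = 54 (Trained, case), b = 1691 (Trained, non-case), c = 103 (Untrained, case), d = 1476.
Risk in exposed = 54/1745 = 0.030946; risk in unexposed = 103/1579 = 0.065231.
Risk difference = 0.030946 − 0.065231 = -0.034286

-0.034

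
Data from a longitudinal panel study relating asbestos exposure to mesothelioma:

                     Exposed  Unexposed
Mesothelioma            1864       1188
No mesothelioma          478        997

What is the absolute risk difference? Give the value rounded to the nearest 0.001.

0.252

Reading the table with exposure as columns: a = 1864 (Exposed, case), b = 478 (Exposed, non-case), c = 1188 (Unexposed, case), d = 997.
Risk in exposed = 1864/2342 = 0.795901; risk in unexposed = 1188/2185 = 0.543707.
Risk difference = 0.795901 − 0.543707 = 0.252194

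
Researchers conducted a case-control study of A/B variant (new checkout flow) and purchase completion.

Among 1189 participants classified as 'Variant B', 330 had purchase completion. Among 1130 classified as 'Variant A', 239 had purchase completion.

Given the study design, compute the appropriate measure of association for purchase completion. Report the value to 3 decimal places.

From the description: a = 330, b = 859, c = 239, d = 891.
This is a case-control study: participants were sampled on outcome status, so risks in the source population cannot be estimated directly — relative risk is not valid here. The odds ratio is the appropriate measure.
OR = (a·d)/(b·c) = (330 × 891) / (859 × 239) = 294030 / 205301 = 1.43219

1.432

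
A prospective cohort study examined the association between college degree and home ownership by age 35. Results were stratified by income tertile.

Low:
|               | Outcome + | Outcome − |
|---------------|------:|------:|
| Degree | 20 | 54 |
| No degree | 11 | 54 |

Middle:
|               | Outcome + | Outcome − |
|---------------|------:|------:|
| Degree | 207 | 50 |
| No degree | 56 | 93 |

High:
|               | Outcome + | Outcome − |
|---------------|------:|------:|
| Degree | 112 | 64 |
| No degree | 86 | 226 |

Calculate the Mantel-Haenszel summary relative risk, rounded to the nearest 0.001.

2.170

RR_MH = Σ(aᵢ·n₀ᵢ/nᵢ) / Σ(cᵢ·n₁ᵢ/nᵢ), with n₁ᵢ = aᵢ+bᵢ (exposed), n₀ᵢ = cᵢ+dᵢ (unexposed), nᵢ = n₁ᵢ+n₀ᵢ.
Stratum 1 (Low): n₁ = 74, n₀ = 65, n = 139; a·n₀/n = 20·65/139 = 9.3525; c·n₁/n = 11·74/139 = 5.8561
Stratum 2 (Middle): n₁ = 257, n₀ = 149, n = 406; a·n₀/n = 207·149/406 = 75.9680; c·n₁/n = 56·257/406 = 35.4483
Stratum 3 (High): n₁ = 176, n₀ = 312, n = 488; a·n₀/n = 112·312/488 = 71.6066; c·n₁/n = 86·176/488 = 31.0164
RR_MH = (9.3525 + 75.9680 + 71.6066) / (5.8561 + 35.4483 + 31.0164) = 156.9271 / 72.3208 = 2.16987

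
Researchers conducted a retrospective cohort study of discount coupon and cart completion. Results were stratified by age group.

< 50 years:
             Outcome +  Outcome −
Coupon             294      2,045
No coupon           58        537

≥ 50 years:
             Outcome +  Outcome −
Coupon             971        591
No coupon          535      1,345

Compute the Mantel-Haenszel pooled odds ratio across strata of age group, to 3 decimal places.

OR_MH = Σ(aᵢdᵢ/nᵢ) / Σ(bᵢcᵢ/nᵢ), where nᵢ is the stratum total.
Stratum 1 (< 50 years): n = 2934; a·d/n = 294·537/2934 = 53.8098; b·c/n = 2045·58/2934 = 40.4260
Stratum 2 (≥ 50 years): n = 3442; a·d/n = 971·1345/3442 = 379.4291; b·c/n = 591·535/3442 = 91.8608
OR_MH = (53.8098 + 379.4291) / (40.4260 + 91.8608) = 433.2389 / 132.2869 = 3.27500

3.275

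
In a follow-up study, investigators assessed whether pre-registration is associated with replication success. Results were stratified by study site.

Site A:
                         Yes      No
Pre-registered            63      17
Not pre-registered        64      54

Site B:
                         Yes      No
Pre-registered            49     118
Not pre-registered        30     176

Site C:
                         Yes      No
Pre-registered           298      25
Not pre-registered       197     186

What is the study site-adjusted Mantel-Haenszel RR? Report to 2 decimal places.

1.75

RR_MH = Σ(aᵢ·n₀ᵢ/nᵢ) / Σ(cᵢ·n₁ᵢ/nᵢ), with n₁ᵢ = aᵢ+bᵢ (exposed), n₀ᵢ = cᵢ+dᵢ (unexposed), nᵢ = n₁ᵢ+n₀ᵢ.
Stratum 1 (Site A): n₁ = 80, n₀ = 118, n = 198; a·n₀/n = 63·118/198 = 37.5455; c·n₁/n = 64·80/198 = 25.8586
Stratum 2 (Site B): n₁ = 167, n₀ = 206, n = 373; a·n₀/n = 49·206/373 = 27.0617; c·n₁/n = 30·167/373 = 13.4316
Stratum 3 (Site C): n₁ = 323, n₀ = 383, n = 706; a·n₀/n = 298·383/706 = 161.6629; c·n₁/n = 197·323/706 = 90.1289
RR_MH = (37.5455 + 27.0617 + 161.6629) / (25.8586 + 13.4316 + 90.1289) = 226.2700 / 129.4191 = 1.74835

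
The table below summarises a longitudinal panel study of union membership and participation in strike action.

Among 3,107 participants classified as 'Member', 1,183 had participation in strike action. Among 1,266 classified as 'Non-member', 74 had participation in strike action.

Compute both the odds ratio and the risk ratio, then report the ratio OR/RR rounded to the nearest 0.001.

1.520

From the description: a = 1183, b = 1924, c = 74, d = 1192.
OR = (1183·1192)/(1924·74) = 1410136/142376 = 9.90431
Risk in exposed = 1183/3107 = 0.38075; risk in unexposed = 74/1266 = 0.05845; RR = 6.51397
OR/RR = 9.90431 / 6.51397 = 1.52047
The outcome is not rare, so the OR lies further from 1 than the RR.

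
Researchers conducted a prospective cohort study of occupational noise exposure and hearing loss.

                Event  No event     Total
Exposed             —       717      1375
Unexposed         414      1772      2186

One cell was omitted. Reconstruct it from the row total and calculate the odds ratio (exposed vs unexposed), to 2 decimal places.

The missing cell is in the exposed row: 1375 − 717 = 658.
So a = 658, b = 717, c = 414, d = 1772.
OR = (a·d)/(b·c) = (658 × 1772) / (717 × 414) = 1165976 / 296838 = 3.92799

3.93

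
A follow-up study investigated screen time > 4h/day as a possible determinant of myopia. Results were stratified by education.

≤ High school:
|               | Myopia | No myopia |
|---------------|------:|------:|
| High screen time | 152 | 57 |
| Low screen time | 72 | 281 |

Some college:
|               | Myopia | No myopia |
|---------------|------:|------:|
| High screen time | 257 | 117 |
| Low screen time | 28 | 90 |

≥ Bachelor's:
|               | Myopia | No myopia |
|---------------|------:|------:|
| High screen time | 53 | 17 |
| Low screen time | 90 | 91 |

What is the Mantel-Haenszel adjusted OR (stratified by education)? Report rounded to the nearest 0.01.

OR_MH = Σ(aᵢdᵢ/nᵢ) / Σ(bᵢcᵢ/nᵢ), where nᵢ is the stratum total.
Stratum 1 (≤ High school): n = 562; a·d/n = 152·281/562 = 76.0000; b·c/n = 57·72/562 = 7.3025
Stratum 2 (Some college): n = 492; a·d/n = 257·90/492 = 47.0122; b·c/n = 117·28/492 = 6.6585
Stratum 3 (≥ Bachelor's): n = 251; a·d/n = 53·91/251 = 19.2151; b·c/n = 17·90/251 = 6.0956
OR_MH = (76.0000 + 47.0122 + 19.2151) / (7.3025 + 6.6585 + 6.0956) = 142.2273 / 20.0566 = 7.09128

7.09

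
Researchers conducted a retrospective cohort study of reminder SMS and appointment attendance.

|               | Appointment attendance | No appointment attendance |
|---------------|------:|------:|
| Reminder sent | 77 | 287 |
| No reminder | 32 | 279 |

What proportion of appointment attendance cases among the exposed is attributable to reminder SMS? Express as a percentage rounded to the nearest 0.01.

Cells: a = 77, b = 287, c = 32, d = 279.
Risk in exposed = 77/364 = 0.21154; risk in unexposed = 32/311 = 0.10289.
RR = 0.21154/0.10289 = 2.05589
AR% = (RR − 1)/RR × 100 = (2.05589 − 1)/2.05589 × 100 = 51.3593%

51.36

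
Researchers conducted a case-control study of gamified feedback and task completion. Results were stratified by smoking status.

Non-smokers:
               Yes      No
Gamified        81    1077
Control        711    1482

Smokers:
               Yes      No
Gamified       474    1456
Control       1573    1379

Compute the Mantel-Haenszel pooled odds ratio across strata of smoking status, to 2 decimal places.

OR_MH = Σ(aᵢdᵢ/nᵢ) / Σ(bᵢcᵢ/nᵢ), where nᵢ is the stratum total.
Stratum 1 (Non-smokers): n = 3351; a·d/n = 81·1482/3351 = 35.8227; b·c/n = 1077·711/3351 = 228.5130
Stratum 2 (Smokers): n = 4882; a·d/n = 474·1379/4882 = 133.8890; b·c/n = 1456·1573/4882 = 469.1290
OR_MH = (35.8227 + 133.8890) / (228.5130 + 469.1290) = 169.7117 / 697.6420 = 0.24326

0.24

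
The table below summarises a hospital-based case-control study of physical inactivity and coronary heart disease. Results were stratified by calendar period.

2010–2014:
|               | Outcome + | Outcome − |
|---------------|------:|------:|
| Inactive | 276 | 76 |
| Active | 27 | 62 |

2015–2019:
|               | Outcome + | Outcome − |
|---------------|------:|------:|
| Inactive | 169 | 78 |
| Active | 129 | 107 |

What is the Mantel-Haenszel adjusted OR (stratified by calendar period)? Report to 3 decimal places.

OR_MH = Σ(aᵢdᵢ/nᵢ) / Σ(bᵢcᵢ/nᵢ), where nᵢ is the stratum total.
Stratum 1 (2010–2014): n = 441; a·d/n = 276·62/441 = 38.8027; b·c/n = 76·27/441 = 4.6531
Stratum 2 (2015–2019): n = 483; a·d/n = 169·107/483 = 37.4389; b·c/n = 78·129/483 = 20.8323
OR_MH = (38.8027 + 37.4389) / (4.6531 + 20.8323) = 76.2416 / 25.4854 = 2.99159

2.992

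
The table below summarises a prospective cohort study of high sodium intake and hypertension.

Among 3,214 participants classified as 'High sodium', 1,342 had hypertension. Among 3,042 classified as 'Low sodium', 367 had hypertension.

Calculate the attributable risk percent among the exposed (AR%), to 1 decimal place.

From the description: a = 1342, b = 1872, c = 367, d = 2675.
Risk in exposed = 1342/3214 = 0.41755; risk in unexposed = 367/3042 = 0.12064.
RR = 0.41755/0.12064 = 3.46099
AR% = (RR − 1)/RR × 100 = (3.46099 − 1)/3.46099 × 100 = 71.1065%

71.1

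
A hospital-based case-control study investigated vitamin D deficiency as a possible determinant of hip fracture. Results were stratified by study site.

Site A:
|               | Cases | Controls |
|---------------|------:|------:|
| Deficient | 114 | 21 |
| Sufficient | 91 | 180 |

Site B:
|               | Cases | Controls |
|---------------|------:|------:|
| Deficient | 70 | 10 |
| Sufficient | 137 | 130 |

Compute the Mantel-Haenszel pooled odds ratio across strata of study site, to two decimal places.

OR_MH = Σ(aᵢdᵢ/nᵢ) / Σ(bᵢcᵢ/nᵢ), where nᵢ is the stratum total.
Stratum 1 (Site A): n = 406; a·d/n = 114·180/406 = 50.5419; b·c/n = 21·91/406 = 4.7069
Stratum 2 (Site B): n = 347; a·d/n = 70·130/347 = 26.2248; b·c/n = 10·137/347 = 3.9481
OR_MH = (50.5419 + 26.2248) / (4.7069 + 3.9481) = 76.7667 / 8.6550 = 8.86961

8.87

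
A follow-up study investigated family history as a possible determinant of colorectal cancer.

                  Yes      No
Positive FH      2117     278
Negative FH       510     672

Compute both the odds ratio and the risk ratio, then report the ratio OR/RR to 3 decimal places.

4.898

Cells: a = 2117, b = 278, c = 510, d = 672.
OR = (2117·672)/(278·510) = 1422624/141780 = 10.03402
Risk in exposed = 2117/2395 = 0.88392; risk in unexposed = 510/1182 = 0.43147; RR = 2.04863
OR/RR = 10.03402 / 2.04863 = 4.89793
The outcome is not rare, so the OR lies further from 1 than the RR.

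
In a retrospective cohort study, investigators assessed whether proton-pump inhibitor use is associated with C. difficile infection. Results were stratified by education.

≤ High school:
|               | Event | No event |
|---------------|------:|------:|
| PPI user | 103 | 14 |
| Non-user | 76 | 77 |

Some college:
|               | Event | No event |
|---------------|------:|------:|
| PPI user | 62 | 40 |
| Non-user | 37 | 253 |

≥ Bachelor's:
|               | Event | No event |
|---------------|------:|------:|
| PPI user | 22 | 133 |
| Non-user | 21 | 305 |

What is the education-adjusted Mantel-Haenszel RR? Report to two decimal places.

2.42

RR_MH = Σ(aᵢ·n₀ᵢ/nᵢ) / Σ(cᵢ·n₁ᵢ/nᵢ), with n₁ᵢ = aᵢ+bᵢ (exposed), n₀ᵢ = cᵢ+dᵢ (unexposed), nᵢ = n₁ᵢ+n₀ᵢ.
Stratum 1 (≤ High school): n₁ = 117, n₀ = 153, n = 270; a·n₀/n = 103·153/270 = 58.3667; c·n₁/n = 76·117/270 = 32.9333
Stratum 2 (Some college): n₁ = 102, n₀ = 290, n = 392; a·n₀/n = 62·290/392 = 45.8673; c·n₁/n = 37·102/392 = 9.6276
Stratum 3 (≥ Bachelor's): n₁ = 155, n₀ = 326, n = 481; a·n₀/n = 22·326/481 = 14.9106; c·n₁/n = 21·155/481 = 6.7672
RR_MH = (58.3667 + 45.8673 + 14.9106) / (32.9333 + 9.6276 + 6.7672) = 119.1446 / 49.3280 = 2.41535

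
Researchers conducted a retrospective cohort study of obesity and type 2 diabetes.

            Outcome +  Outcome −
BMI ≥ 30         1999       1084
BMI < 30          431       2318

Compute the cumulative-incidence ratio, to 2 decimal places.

4.14

Cells: a = 1999, b = 1084, c = 431, d = 2318.
Risk in exposed = 1999/3083 = 0.64839; risk in unexposed = 431/2749 = 0.15678.
RR = 0.64839 / 0.15678 = 4.13558
The risk among the exposed is 4.14 times that among the unexposed.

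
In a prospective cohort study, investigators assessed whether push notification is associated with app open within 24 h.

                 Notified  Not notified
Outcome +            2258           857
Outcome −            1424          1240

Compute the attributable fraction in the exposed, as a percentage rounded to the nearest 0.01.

33.36

Reading the table with exposure as columns: a = 2258 (Notified, case), b = 1424 (Notified, non-case), c = 857 (Not notified, case), d = 1240.
Risk in exposed = 2258/3682 = 0.61325; risk in unexposed = 857/2097 = 0.40868.
RR = 0.61325/0.40868 = 1.50058
AR% = (RR − 1)/RR × 100 = (1.50058 − 1)/1.50058 × 100 = 33.3589%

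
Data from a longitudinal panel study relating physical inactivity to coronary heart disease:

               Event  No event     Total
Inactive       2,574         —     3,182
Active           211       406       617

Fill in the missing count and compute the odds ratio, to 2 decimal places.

The missing cell is in the exposed row: 3182 − 2574 = 608.
So a = 2574, b = 608, c = 211, d = 406.
OR = (a·d)/(b·c) = (2574 × 406) / (608 × 211) = 1045044 / 128288 = 8.14608

8.15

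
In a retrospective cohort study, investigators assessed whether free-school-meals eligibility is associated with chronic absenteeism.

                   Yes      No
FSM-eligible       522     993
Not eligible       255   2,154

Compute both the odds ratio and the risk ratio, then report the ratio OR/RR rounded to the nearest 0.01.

Cells: a = 522, b = 993, c = 255, d = 2154.
OR = (522·2154)/(993·255) = 1124388/253215 = 4.44045
Risk in exposed = 522/1515 = 0.34455; risk in unexposed = 255/2409 = 0.10585; RR = 3.25503
OR/RR = 4.44045 / 3.25503 = 1.36418
The outcome is not rare, so the OR lies further from 1 than the RR.

1.36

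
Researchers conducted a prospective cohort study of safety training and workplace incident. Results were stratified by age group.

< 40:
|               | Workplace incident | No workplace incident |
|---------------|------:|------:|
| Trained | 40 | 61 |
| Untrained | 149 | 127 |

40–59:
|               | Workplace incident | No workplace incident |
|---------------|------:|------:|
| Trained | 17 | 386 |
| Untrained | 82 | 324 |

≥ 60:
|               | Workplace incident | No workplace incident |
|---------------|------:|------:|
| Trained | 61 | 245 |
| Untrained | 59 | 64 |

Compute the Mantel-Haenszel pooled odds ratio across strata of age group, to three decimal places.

0.303

OR_MH = Σ(aᵢdᵢ/nᵢ) / Σ(bᵢcᵢ/nᵢ), where nᵢ is the stratum total.
Stratum 1 (< 40): n = 377; a·d/n = 40·127/377 = 13.4748; b·c/n = 61·149/377 = 24.1088
Stratum 2 (40–59): n = 809; a·d/n = 17·324/809 = 6.8084; b·c/n = 386·82/809 = 39.1248
Stratum 3 (≥ 60): n = 429; a·d/n = 61·64/429 = 9.1002; b·c/n = 245·59/429 = 33.6946
OR_MH = (13.4748 + 6.8084 + 9.1002) / (24.1088 + 39.1248 + 33.6946) = 29.3834 / 96.9282 = 0.30315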